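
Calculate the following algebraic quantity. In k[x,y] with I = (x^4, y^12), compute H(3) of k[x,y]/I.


k[x,y], I = (x^4, y^12), d = 3
Need i < 4 and d-i < 12.
Range: 0 <= i <= 3.
H(3) = 4


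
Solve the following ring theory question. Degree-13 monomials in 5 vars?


C(d+n-1,n-1)=C(17,4)=2380


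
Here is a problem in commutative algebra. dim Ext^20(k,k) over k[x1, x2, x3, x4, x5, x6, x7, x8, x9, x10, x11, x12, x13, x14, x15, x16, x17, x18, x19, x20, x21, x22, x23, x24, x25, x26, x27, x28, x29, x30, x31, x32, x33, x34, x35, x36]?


C(n,i)=C(36,20)=7307872110


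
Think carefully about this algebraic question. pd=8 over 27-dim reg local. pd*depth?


pd+depth=27
depth=27-8=19
pd*depth=8*19=152


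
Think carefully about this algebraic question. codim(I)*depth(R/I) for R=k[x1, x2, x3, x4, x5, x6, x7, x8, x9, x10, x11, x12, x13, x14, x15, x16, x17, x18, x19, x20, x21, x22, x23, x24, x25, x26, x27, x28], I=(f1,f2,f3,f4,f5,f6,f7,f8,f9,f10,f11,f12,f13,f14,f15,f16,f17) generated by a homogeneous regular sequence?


codim=17, depth=dim(R/I)=28-17=11
Product=17*11=187


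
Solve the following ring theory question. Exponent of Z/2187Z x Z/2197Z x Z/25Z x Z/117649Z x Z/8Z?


Exponent = lcm of the cyclic orders; pairwise coprime => product.
3^7*13^3*5^2*7^6*2^3=2187*2197*25*117649*8=113056900702200


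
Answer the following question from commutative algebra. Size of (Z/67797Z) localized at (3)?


3-primary part: 67797=3^7*31
Size=3^7=2187


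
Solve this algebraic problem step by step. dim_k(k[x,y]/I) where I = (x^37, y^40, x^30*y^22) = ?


k[x,y]/I, I = (x^37, y^40, x^30*y^22)
Rect: 37x40=1480. Corner: (37-30)x(40-22)=126.
dim = 1480-126 = 1354


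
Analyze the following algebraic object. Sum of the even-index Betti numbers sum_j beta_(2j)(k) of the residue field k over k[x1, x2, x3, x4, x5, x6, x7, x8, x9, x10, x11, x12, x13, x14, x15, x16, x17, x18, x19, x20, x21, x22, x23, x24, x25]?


Koszul resolution: beta_i(k)=C(n,i), n=25
sum_even C(25,i) = 2^(n-1) = 2^24 = 16777216


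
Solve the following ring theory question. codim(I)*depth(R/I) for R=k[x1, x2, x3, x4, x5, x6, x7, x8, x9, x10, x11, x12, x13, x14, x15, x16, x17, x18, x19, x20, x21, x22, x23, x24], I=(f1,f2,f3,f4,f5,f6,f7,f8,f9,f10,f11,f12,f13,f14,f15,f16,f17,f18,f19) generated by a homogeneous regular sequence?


codim=19, depth=dim(R/I)=24-19=5
Product=19*5=95


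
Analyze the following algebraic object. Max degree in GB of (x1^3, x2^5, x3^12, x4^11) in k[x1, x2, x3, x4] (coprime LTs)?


Pure powers, coprime LTs => already GB.
Degrees: 3, 5, 12, 11
Max=12


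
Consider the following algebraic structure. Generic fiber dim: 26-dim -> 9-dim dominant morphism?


dim(fiber)=dim(X)-dim(Y)=26-9=17


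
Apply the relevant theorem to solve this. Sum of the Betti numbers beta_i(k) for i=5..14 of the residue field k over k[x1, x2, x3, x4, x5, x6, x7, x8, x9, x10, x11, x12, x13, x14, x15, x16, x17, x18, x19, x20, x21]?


Koszul resolution: beta_i(k)=C(n,i), n=21
C(21,5)=20349, C(21,6)=54264, C(21,7)=116280, C(21,8)=203490, C(21,9)=293930, C(21,10)=352716, C(21,11)=352716, C(21,12)=293930, C(21,13)=203490, C(21,14)=116280
Sum=2007445


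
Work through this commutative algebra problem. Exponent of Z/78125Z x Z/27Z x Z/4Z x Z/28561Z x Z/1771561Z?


Exponent = lcm of the cyclic orders; pairwise coprime => product.
5^7*3^3*2^2*13^4*11^6=78125*27*4*28561*1771561=426916859520937500


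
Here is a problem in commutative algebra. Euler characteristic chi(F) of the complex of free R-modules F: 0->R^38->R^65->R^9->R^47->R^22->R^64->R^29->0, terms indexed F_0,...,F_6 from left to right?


chi = sum (-1)^i * rank:
(-1)^0*38=38
(-1)^1*65=-65
(-1)^2*9=9
(-1)^3*47=-47
(-1)^4*22=22
(-1)^5*64=-64
(-1)^6*29=29
chi=-78


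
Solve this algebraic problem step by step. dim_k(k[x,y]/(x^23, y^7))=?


Basis: x^i*y^j, i<23, j<7
23*7=161


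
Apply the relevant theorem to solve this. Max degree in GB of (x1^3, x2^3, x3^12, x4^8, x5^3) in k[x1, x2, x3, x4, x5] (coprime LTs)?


Pure powers, coprime LTs => already GB.
Degrees: 3, 3, 12, 8, 3
Max=12


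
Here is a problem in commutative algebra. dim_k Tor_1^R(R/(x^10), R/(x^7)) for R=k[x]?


Tor_1(R/I,R/J)=(I cap J)/IJ=(x^10)/(x^17)
dim=17-10=min(10,7)=7


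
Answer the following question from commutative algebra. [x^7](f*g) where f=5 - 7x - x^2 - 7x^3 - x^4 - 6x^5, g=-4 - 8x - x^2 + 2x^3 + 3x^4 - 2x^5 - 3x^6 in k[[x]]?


[x^7] = sum a_i*b_j, i+j=7
  -7*-3=21
  -1*-2=2
  -7*3=-21
  -1*2=-2
  -6*-1=6
Sum=6


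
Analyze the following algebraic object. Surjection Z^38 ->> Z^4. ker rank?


rank(ker) = 38-4 = 34


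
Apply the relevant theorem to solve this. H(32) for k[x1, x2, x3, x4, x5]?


C(d+n-1,n-1)=C(36,4)=58905


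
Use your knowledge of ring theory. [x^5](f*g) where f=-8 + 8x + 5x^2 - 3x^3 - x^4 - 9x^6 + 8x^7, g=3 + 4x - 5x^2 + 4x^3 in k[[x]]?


[x^5] = sum a_i*b_j, i+j=5
  5*4=20
  -3*-5=15
  -1*4=-4
Sum=31


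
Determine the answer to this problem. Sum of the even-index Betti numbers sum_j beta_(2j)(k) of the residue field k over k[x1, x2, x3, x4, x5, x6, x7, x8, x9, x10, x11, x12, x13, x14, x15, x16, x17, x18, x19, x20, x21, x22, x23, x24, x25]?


Koszul resolution: beta_i(k)=C(n,i), n=25
sum_even C(25,i) = 2^(n-1) = 2^24 = 16777216


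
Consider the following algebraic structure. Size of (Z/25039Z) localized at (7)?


7-primary part: 25039=7^3*73
Size=7^3=343


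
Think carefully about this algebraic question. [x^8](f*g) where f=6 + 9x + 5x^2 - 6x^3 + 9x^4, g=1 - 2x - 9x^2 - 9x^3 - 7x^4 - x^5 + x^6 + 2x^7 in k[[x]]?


[x^8] = sum a_i*b_j, i+j=8
  9*2=18
  5*1=5
  -6*-1=6
  9*-7=-63
Sum=-34


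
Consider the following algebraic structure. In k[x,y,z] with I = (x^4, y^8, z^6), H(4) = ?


Need i<4, j<8, k<6 with i+j+k=4.
For each i, j ranges over max(0,4-i-5)..min(7,4-i):
  i=0: j in [0,4] -> 5
  i=1: j in [0,3] -> 4
  i=2: j in [0,2] -> 3
  i=3: j in [0,1] -> 2
H(4) = 5+4+3+2 = 14


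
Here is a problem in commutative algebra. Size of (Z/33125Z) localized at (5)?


5-primary part: 33125=5^4*53
Size=5^4=625


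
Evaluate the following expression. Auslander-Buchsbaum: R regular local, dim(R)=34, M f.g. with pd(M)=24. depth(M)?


pd+depth=depth(R)=34
depth=34-24=10


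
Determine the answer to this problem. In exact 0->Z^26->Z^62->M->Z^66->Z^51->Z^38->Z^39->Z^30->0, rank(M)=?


Alt sum=0:
(-1)^0*26 + (-1)^1*62 + (-1)^2*? + (-1)^3*66 + (-1)^4*51 + (-1)^5*38 + (-1)^6*39 + (-1)^7*30=0
rank(M)=80


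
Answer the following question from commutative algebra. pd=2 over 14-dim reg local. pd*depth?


pd+depth=14
depth=14-2=12
pd*depth=2*12=24


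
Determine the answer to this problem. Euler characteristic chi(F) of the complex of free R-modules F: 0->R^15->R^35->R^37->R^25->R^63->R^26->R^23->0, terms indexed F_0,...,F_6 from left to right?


chi = sum (-1)^i * rank:
(-1)^0*15=15
(-1)^1*35=-35
(-1)^2*37=37
(-1)^3*25=-25
(-1)^4*63=63
(-1)^5*26=-26
(-1)^6*23=23
chi=52


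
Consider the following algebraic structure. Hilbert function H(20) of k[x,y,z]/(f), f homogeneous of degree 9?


C(22,2)-C(13,2)=231-78=153


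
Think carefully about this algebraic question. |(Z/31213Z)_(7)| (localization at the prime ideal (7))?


7-primary part: 31213=7^4*13
Size=7^4=2401


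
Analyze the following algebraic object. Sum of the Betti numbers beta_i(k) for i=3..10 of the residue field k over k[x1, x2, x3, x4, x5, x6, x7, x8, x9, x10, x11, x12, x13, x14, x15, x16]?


Koszul resolution: beta_i(k)=C(n,i), n=16
C(16,3)=560, C(16,4)=1820, C(16,5)=4368, C(16,6)=8008, C(16,7)=11440, C(16,8)=12870, C(16,9)=11440, C(16,10)=8008
Sum=58514


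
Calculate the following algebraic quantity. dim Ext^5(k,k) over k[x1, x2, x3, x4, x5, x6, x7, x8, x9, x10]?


C(n,i)=C(10,5)=252


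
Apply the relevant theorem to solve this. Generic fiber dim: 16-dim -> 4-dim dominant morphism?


dim(fiber)=dim(X)-dim(Y)=16-4=12


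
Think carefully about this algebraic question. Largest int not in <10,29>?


gcd(10,29)=1 => F=ab-a-b=10*29-10-29=290-39=251


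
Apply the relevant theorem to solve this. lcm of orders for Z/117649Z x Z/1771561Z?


Exponent = lcm of the cyclic orders; pairwise coprime => product.
7^6*11^6=117649*1771561=208422380089


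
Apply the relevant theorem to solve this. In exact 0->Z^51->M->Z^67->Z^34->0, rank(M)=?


Alt sum=0:
(-1)^0*51 + (-1)^1*? + (-1)^2*67 + (-1)^3*34=0
rank(M)=84


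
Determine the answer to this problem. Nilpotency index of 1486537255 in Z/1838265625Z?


1486537255^k mod 1838265625:
k=1: 1486537255
k=2: 1725778775
k=3: 1823559500
k=4: 1764735000
k=5: 1470612500
k=6: 0
First zero at k = 6


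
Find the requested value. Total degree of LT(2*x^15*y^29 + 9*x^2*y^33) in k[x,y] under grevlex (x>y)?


LT: 2*x^15*y^29
deg_x=15, deg_y=29
Total=15+29=44


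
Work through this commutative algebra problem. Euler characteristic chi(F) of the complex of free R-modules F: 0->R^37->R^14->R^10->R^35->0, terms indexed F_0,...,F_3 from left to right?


chi = sum (-1)^i * rank:
(-1)^0*37=37
(-1)^1*14=-14
(-1)^2*10=10
(-1)^3*35=-35
chi=-2


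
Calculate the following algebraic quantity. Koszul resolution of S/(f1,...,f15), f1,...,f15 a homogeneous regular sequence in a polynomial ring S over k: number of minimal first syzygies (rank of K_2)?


Regular sequence => Koszul complex is the minimal free resolution.
Syz_1 minimally generated by Koszul relations f_i*e_j - f_j*e_i (i<j): mu(Syz_1) = beta_2 = C(m,2) = m(m-1)/2
m=15
15*14/2 = 105


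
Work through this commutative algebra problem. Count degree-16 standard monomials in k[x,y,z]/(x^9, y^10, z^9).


Need i<9, j<10, k<9 with i+j+k=16.
For each i, j ranges over max(0,16-i-8)..min(9,16-i):
  i=0: j in [8,9] -> 2
  i=1: j in [7,9] -> 3
  i=2: j in [6,9] -> 4
  i=3: j in [5,9] -> 5
  i=4: j in [4,9] -> 6
  i=5: j in [3,9] -> 7
  i=6: j in [2,9] -> 8
  i=7: j in [1,9] -> 9
  i=8: j in [0,8] -> 9
H(16) = 2+3+4+5+6+7+8+9+9 = 53


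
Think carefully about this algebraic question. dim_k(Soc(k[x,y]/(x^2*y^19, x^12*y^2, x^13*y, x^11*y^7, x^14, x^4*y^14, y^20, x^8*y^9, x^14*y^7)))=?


Socle = ann(m) = span of standard monomials u with x*u, y*u in I (staircase corners).
Redundant generators: x^14*y^7
Minimal generators: x^14, x^13*y, x^12*y^2, x^11*y^7, x^8*y^9, x^4*y^14, x^2*y^19, y^20
Corners: xy^19, x^3y^18, x^7y^13, x^10y^8, x^11y^6, x^12y, x^13
Socle dim=7


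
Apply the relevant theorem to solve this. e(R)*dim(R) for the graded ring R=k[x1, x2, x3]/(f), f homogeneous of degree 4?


e(R)=deg(f)=4, dim(R)=3-1=2
e*dim=4*2=8


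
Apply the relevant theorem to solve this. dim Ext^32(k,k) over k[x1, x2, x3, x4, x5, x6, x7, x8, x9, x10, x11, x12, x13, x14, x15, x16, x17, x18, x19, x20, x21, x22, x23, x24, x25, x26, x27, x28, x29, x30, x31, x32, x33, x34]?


C(n,i)=C(34,32)=561


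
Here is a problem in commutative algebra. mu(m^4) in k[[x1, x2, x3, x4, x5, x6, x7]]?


C(n+d-1,d)=C(10,4)=210


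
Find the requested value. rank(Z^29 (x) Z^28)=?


rank(M(x)N) = rank(M)*rank(N)
29*28 = 812


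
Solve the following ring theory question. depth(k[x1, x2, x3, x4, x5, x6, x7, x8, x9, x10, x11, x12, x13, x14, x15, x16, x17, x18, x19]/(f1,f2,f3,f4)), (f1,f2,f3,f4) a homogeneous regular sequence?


depth(R)=19
depth(R/I)=19-4=15


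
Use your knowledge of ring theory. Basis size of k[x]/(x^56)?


Basis: 1,x,...,x^55
dim=56


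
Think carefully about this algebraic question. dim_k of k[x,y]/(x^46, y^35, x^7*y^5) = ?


k[x,y]/I, I = (x^46, y^35, x^7*y^5)
Rect: 46x35=1610. Corner: (46-7)x(35-5)=1170.
dim = 1610-1170 = 440


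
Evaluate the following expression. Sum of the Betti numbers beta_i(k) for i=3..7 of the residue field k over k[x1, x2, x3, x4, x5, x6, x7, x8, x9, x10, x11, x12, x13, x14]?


Koszul resolution: beta_i(k)=C(n,i), n=14
C(14,3)=364, C(14,4)=1001, C(14,5)=2002, C(14,6)=3003, C(14,7)=3432
Sum=9802


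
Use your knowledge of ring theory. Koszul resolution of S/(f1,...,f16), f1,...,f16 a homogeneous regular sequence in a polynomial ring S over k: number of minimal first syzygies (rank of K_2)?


Regular sequence => Koszul complex is the minimal free resolution.
Syz_1 minimally generated by Koszul relations f_i*e_j - f_j*e_i (i<j): mu(Syz_1) = beta_2 = C(m,2) = m(m-1)/2
m=16
16*15/2 = 120


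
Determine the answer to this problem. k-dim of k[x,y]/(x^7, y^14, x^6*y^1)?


k[x,y]/I, I = (x^7, y^14, x^6*y^1)
Rect: 7x14=98. Corner: (7-6)x(14-1)=13.
dim = 98-13 = 85


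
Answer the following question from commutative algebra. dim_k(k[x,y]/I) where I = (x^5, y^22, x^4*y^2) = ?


k[x,y]/I, I = (x^5, y^22, x^4*y^2)
Rect: 5x22=110. Corner: (5-4)x(22-2)=20.
dim = 110-20 = 90


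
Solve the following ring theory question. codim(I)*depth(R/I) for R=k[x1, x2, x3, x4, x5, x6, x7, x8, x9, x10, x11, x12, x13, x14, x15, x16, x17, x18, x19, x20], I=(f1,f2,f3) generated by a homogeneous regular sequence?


codim=3, depth=dim(R/I)=20-3=17
Product=3*17=51


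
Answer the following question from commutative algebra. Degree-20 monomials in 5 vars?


C(d+n-1,n-1)=C(24,4)=10626


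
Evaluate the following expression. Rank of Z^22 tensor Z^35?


rank(M(x)N) = rank(M)*rank(N)
22*35 = 770


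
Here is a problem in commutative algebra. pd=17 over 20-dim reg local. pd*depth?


pd+depth=20
depth=20-17=3
pd*depth=17*3=51


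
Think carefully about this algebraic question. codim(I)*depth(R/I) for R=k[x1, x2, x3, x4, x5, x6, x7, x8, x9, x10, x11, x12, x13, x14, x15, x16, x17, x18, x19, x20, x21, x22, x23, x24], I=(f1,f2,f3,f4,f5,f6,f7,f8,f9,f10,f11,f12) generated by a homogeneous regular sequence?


codim=12, depth=dim(R/I)=24-12=12
Product=12*12=144


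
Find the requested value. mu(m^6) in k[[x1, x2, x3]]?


C(n+d-1,d)=C(8,6)=28


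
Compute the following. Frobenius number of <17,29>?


gcd(17,29)=1 => F=ab-a-b=17*29-17-29=493-46=447


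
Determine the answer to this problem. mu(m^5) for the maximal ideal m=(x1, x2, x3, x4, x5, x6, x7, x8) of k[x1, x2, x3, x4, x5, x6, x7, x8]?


Graded Nakayama: mu(m^d) = dim_k (m^d/m^(d+1)) = #degree-5 monomials in 8 vars
C(n+d-1,d)=C(12,5)=792


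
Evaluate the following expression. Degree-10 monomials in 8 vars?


C(d+n-1,n-1)=C(17,7)=19448


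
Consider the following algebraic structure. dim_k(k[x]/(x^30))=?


Basis: 1,x,...,x^29
dim=30


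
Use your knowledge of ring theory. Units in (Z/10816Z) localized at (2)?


Local ring = Z/64Z.
phi(64) = 2^5*(2-1) = 32


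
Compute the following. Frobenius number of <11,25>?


gcd(11,25)=1 => F=ab-a-b=11*25-11-25=275-36=239


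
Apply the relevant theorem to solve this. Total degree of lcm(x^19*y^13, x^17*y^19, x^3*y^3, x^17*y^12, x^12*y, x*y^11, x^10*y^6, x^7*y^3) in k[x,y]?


lcm = componentwise max:
x: max(19,17,3,17,12,1,10,7)=19
y: max(13,19,3,12,1,11,6,3)=19
Total=19+19=38


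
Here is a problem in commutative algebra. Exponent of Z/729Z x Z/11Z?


Exponent = lcm of the cyclic orders; pairwise coprime => product.
3^6*11^1=729*11=8019


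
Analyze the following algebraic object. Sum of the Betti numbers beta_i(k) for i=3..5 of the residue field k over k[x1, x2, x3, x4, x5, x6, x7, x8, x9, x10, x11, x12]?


Koszul resolution: beta_i(k)=C(n,i), n=12
C(12,3)=220, C(12,4)=495, C(12,5)=792
Sum=1507


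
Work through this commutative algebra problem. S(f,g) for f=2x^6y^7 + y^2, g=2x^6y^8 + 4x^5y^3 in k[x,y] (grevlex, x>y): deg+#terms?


LT(f)=2x^6y^7, LT(g)=2x^6y^8
lcm(LM)=x^6y^8
S(f,g) (scaled by 4 to clear denominators) = 2y*f - 2*g = -8x^5y^3 + 2y^3
2 terms, deg 8.
8+2=10


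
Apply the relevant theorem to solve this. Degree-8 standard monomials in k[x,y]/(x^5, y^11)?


k[x,y], I = (x^5, y^11), d = 8
Need i < 5 and d-i < 11.
Range: 0 <= i <= 4.
H(8) = 5


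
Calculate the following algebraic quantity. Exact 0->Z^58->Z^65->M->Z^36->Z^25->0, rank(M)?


Alt sum=0:
(-1)^0*58 + (-1)^1*65 + (-1)^2*? + (-1)^3*36 + (-1)^4*25=0
rank(M)=18


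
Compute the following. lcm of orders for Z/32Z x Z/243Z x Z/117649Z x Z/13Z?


Exponent = lcm of the cyclic orders; pairwise coprime => product.
2^5*3^5*7^6*13^1=32*243*117649*13=11892902112


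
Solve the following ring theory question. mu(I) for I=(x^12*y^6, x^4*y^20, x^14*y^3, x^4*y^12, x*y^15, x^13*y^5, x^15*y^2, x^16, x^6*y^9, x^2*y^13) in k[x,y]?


Remove redundant (divisible by others).
x^4*y^20 redundant.
Min: x^16, x^15*y^2, x^14*y^3, x^13*y^5, x^12*y^6, x^6*y^9, x^4*y^12, x^2*y^13, x*y^15
Count=9


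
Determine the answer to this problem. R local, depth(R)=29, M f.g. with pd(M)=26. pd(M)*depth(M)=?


pd+depth=29
depth=29-26=3
pd*depth=26*3=78


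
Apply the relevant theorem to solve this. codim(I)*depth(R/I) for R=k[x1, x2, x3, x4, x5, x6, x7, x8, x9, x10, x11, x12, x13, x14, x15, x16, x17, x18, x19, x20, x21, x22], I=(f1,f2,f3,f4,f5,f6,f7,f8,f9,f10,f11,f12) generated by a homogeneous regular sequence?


codim=12, depth=dim(R/I)=22-12=10
Product=12*10=120


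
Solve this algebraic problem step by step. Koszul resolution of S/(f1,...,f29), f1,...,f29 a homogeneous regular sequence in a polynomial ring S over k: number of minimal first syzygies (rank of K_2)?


Regular sequence => Koszul complex is the minimal free resolution.
Syz_1 minimally generated by Koszul relations f_i*e_j - f_j*e_i (i<j): mu(Syz_1) = beta_2 = C(m,2) = m(m-1)/2
m=29
29*28/2 = 406


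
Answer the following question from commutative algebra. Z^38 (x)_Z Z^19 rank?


rank(M(x)N) = rank(M)*rank(N)
38*19 = 722


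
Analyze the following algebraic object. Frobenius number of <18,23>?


gcd(18,23)=1 => F=ab-a-b=18*23-18-23=414-41=373


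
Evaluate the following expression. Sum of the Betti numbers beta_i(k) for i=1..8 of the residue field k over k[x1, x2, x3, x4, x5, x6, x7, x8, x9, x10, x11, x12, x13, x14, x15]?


Koszul resolution: beta_i(k)=C(n,i), n=15
C(15,1)=15, C(15,2)=105, C(15,3)=455, C(15,4)=1365, C(15,5)=3003, C(15,6)=5005, C(15,7)=6435, C(15,8)=6435
Sum=22818


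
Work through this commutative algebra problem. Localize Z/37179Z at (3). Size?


3-primary part: 37179=3^7*17
Size=3^7=2187


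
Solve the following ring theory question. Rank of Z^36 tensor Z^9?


rank(M(x)N) = rank(M)*rank(N)
36*9 = 324


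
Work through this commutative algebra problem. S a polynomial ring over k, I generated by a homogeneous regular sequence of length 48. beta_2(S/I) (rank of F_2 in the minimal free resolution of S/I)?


Regular sequence => Koszul complex is the minimal free resolution.
Syz_1 minimally generated by Koszul relations f_i*e_j - f_j*e_i (i<j): mu(Syz_1) = beta_2 = C(m,2) = m(m-1)/2
m=48
48*47/2 = 1128


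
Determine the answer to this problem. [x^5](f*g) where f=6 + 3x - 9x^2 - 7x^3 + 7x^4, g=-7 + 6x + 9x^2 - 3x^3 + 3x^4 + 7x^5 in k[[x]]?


[x^5] = sum a_i*b_j, i+j=5
  6*7=42
  3*3=9
  -9*-3=27
  -7*9=-63
  7*6=42
Sum=57


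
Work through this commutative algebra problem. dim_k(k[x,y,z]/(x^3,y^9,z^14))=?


Basis: x^iy^jz^k, i<3,j<9,k<14
3*9*14=378


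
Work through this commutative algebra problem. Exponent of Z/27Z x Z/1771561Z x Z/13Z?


Exponent = lcm of the cyclic orders; pairwise coprime => product.
3^3*11^6*13^1=27*1771561*13=621817911


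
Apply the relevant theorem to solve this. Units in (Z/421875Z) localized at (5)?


Local ring = Z/15625Z.
phi(15625) = 5^5*(5-1) = 12500


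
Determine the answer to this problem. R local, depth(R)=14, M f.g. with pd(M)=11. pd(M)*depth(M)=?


pd+depth=14
depth=14-11=3
pd*depth=11*3=33


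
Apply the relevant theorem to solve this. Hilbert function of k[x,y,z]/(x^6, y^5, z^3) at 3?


Need i<6, j<5, k<3 with i+j+k=3.
For each i, j ranges over max(0,3-i-2)..min(4,3-i):
  i=0: j in [1,3] -> 3
  i=1: j in [0,2] -> 3
  i=2: j in [0,1] -> 2
  i=3: j in [0,0] -> 1
H(3) = 3+3+2+1 = 9


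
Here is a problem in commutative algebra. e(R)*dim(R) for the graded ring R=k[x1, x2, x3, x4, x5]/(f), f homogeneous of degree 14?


e(R)=deg(f)=14, dim(R)=5-1=4
e*dim=14*4=56


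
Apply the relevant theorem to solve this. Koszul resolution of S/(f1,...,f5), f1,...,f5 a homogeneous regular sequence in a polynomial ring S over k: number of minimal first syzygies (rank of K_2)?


Regular sequence => Koszul complex is the minimal free resolution.
Syz_1 minimally generated by Koszul relations f_i*e_j - f_j*e_i (i<j): mu(Syz_1) = beta_2 = C(m,2) = m(m-1)/2
m=5
5*4/2 = 10


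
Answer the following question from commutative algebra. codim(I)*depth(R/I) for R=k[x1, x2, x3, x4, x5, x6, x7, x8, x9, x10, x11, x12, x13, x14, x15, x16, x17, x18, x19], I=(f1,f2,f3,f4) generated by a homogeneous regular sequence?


codim=4, depth=dim(R/I)=19-4=15
Product=4*15=60


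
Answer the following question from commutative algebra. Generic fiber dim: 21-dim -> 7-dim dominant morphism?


dim(fiber)=dim(X)-dim(Y)=21-7=14


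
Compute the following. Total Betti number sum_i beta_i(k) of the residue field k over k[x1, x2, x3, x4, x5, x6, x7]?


Koszul resolution: beta_i(k)=C(n,i), n=7
sum_i C(7,i) = 2^7 = 128


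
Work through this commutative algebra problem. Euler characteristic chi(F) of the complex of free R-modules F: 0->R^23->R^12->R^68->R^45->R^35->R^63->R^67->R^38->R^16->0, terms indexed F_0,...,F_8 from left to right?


chi = sum (-1)^i * rank:
(-1)^0*23=23
(-1)^1*12=-12
(-1)^2*68=68
(-1)^3*45=-45
(-1)^4*35=35
(-1)^5*63=-63
(-1)^6*67=67
(-1)^7*38=-38
(-1)^8*16=16
chi=51


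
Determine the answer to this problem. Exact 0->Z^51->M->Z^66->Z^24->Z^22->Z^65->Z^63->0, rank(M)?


Alt sum=0:
(-1)^0*51 + (-1)^1*? + (-1)^2*66 + (-1)^3*24 + (-1)^4*22 + (-1)^5*65 + (-1)^6*63=0
rank(M)=113


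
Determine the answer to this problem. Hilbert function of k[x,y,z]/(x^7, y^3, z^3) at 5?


Need i<7, j<3, k<3 with i+j+k=5.
For each i, j ranges over max(0,5-i-2)..min(2,5-i):
  i=0: j in [3,2] -> 0
  i=1: j in [2,2] -> 1
  i=2: j in [1,2] -> 2
  i=3: j in [0,2] -> 3
  i=4: j in [0,1] -> 2
  i=5: j in [0,0] -> 1
H(5) = 0+1+2+3+2+1 = 9


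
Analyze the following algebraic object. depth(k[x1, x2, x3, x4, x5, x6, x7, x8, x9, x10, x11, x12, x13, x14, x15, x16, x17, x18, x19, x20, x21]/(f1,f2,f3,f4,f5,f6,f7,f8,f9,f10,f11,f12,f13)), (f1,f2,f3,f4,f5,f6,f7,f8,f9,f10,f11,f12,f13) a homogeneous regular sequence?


depth(R)=21
depth(R/I)=21-13=8


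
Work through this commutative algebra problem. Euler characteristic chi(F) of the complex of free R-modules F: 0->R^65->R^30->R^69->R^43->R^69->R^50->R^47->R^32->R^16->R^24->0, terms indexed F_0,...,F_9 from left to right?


chi = sum (-1)^i * rank:
(-1)^0*65=65
(-1)^1*30=-30
(-1)^2*69=69
(-1)^3*43=-43
(-1)^4*69=69
(-1)^5*50=-50
(-1)^6*47=47
(-1)^7*32=-32
(-1)^8*16=16
(-1)^9*24=-24
chi=87


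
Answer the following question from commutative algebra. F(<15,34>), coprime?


gcd(15,34)=1 => F=ab-a-b=15*34-15-34=510-49=461


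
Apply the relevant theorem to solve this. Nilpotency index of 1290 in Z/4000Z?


1290^k mod 4000:
k=1: 1290
k=2: 100
k=3: 1000
k=4: 2000
k=5: 0
First zero at k = 5


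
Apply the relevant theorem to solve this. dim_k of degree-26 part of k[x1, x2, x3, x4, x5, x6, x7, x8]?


C(d+n-1,n-1)=C(33,7)=4272048


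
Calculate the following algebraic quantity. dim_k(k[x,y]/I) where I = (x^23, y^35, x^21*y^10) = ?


k[x,y]/I, I = (x^23, y^35, x^21*y^10)
Rect: 23x35=805. Corner: (23-21)x(35-10)=50.
dim = 805-50 = 755


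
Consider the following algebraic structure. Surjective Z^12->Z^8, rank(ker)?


rank(ker) = 12-8 = 4


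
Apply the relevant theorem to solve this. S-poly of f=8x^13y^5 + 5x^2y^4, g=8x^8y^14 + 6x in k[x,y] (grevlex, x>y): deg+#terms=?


LT(f)=8x^13y^5, LT(g)=8x^8y^14
lcm(LM)=x^13y^14
S(f,g) (scaled by 64 to clear denominators) = 8y^9*f - 8x^5*g = 40x^2y^13 - 48x^6
2 terms, deg 15.
15+2=17


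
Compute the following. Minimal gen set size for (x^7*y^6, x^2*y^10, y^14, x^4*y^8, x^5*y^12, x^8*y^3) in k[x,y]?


Remove redundant (divisible by others).
x^5*y^12 redundant.
Min: x^8*y^3, x^7*y^6, x^4*y^8, x^2*y^10, y^14
Count=5


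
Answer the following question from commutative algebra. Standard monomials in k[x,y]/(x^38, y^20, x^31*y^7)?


k[x,y]/I, I = (x^38, y^20, x^31*y^7)
Rect: 38x20=760. Corner: (38-31)x(20-7)=91.
dim = 760-91 = 669


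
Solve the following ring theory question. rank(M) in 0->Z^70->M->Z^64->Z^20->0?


Alt sum=0:
(-1)^0*70 + (-1)^1*? + (-1)^2*64 + (-1)^3*20=0
rank(M)=114


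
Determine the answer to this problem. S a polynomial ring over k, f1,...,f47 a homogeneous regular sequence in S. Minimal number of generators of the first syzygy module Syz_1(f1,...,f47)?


Regular sequence => Koszul complex is the minimal free resolution.
Syz_1 minimally generated by Koszul relations f_i*e_j - f_j*e_i (i<j): mu(Syz_1) = beta_2 = C(m,2) = m(m-1)/2
m=47
47*46/2 = 1081


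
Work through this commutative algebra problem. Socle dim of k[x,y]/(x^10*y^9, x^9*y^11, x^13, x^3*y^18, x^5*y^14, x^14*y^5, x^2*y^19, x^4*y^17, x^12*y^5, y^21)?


Socle = ann(m) = span of standard monomials u with x*u, y*u in I (staircase corners).
Redundant generators: x^14*y^5
Minimal generators: x^13, x^12*y^5, x^10*y^9, x^9*y^11, x^5*y^14, x^4*y^17, x^3*y^18, x^2*y^19, y^21
Corners: xy^20, x^2y^18, x^3y^17, x^4y^16, x^8y^13, x^9y^10, x^11y^8, x^12y^4
Socle dim=8


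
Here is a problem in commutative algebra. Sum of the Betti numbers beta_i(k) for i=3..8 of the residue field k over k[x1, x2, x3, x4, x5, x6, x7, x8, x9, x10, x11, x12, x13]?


Koszul resolution: beta_i(k)=C(n,i), n=13
C(13,3)=286, C(13,4)=715, C(13,5)=1287, C(13,6)=1716, C(13,7)=1716, C(13,8)=1287
Sum=7007


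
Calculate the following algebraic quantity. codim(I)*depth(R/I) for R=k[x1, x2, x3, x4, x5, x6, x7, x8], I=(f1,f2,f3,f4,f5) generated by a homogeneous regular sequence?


codim=5, depth=dim(R/I)=8-5=3
Product=5*3=15


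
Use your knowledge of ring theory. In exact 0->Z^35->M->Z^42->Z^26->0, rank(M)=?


Alt sum=0:
(-1)^0*35 + (-1)^1*? + (-1)^2*42 + (-1)^3*26=0
rank(M)=51


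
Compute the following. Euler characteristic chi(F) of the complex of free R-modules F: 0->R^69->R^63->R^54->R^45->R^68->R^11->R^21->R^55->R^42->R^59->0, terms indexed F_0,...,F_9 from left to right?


chi = sum (-1)^i * rank:
(-1)^0*69=69
(-1)^1*63=-63
(-1)^2*54=54
(-1)^3*45=-45
(-1)^4*68=68
(-1)^5*11=-11
(-1)^6*21=21
(-1)^7*55=-55
(-1)^8*42=42
(-1)^9*59=-59
chi=21


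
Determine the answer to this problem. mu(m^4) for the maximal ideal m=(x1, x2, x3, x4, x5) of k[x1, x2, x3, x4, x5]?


Graded Nakayama: mu(m^d) = dim_k (m^d/m^(d+1)) = #degree-4 monomials in 5 vars
C(n+d-1,d)=C(8,4)=70


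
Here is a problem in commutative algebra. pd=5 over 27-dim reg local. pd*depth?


pd+depth=27
depth=27-5=22
pd*depth=5*22=110


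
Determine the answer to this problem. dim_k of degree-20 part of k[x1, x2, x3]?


C(d+n-1,n-1)=C(22,2)=231


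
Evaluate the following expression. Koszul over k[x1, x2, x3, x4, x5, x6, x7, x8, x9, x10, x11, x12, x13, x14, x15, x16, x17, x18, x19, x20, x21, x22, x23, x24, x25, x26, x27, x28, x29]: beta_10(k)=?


C(n,i)=C(29,10)=20030010


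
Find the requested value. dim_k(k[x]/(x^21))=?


Basis: 1,x,...,x^20
dim=21


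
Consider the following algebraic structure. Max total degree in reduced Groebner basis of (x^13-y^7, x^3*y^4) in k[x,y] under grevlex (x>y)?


LT(f1)=x^13, LT(f2)=x^3y^4, lcm=x^13y^4
S(f1,f2) = y^4*f1 - x^10*f2 = -y^11
Reduced GB = {f1, f2, y^11}; degrees 13, 7, 11
Max = 13


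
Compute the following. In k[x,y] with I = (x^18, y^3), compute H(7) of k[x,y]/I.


k[x,y], I = (x^18, y^3), d = 7
Need i < 18 and d-i < 3.
Range: 5 <= i <= 7.
H(7) = 3


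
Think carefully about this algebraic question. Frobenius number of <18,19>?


gcd(18,19)=1 => F=ab-a-b=18*19-18-19=342-37=305


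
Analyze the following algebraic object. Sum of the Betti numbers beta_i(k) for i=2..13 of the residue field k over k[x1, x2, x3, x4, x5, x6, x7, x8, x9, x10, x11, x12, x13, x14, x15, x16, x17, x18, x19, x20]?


Koszul resolution: beta_i(k)=C(n,i), n=20
C(20,2)=190, C(20,3)=1140, C(20,4)=4845, C(20,5)=15504, C(20,6)=38760, C(20,7)=77520, C(20,8)=125970, C(20,9)=167960, C(20,10)=184756, C(20,11)=167960, C(20,12)=125970, C(20,13)=77520
Sum=988095


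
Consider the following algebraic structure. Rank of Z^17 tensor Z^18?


rank(M(x)N) = rank(M)*rank(N)
17*18 = 306


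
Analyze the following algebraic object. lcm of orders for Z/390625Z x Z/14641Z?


Exponent = lcm of the cyclic orders; pairwise coprime => product.
5^8*11^4=390625*14641=5719140625


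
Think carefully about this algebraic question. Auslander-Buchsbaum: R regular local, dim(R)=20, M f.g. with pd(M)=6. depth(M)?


pd+depth=depth(R)=20
depth=20-6=14


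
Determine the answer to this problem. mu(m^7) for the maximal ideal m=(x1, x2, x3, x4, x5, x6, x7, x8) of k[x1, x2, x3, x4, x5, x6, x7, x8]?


Graded Nakayama: mu(m^d) = dim_k (m^d/m^(d+1)) = #degree-7 monomials in 8 vars
C(n+d-1,d)=C(14,7)=3432


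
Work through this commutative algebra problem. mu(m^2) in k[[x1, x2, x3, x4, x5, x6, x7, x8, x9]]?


C(n+d-1,d)=C(10,2)=45


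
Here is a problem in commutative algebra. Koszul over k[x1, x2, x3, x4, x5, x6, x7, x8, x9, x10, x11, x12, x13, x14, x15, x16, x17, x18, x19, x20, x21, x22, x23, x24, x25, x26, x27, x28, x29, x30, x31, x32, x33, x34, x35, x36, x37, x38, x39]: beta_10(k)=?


C(n,i)=C(39,10)=635745396


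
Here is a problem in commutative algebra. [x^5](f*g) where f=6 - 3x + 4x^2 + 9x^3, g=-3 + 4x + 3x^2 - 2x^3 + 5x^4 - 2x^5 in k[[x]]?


[x^5] = sum a_i*b_j, i+j=5
  6*-2=-12
  -3*5=-15
  4*-2=-8
  9*3=27
Sum=-8


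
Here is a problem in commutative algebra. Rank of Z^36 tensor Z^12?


rank(M(x)N) = rank(M)*rank(N)
36*12 = 432


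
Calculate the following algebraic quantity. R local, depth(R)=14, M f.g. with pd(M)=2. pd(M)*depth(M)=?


pd+depth=14
depth=14-2=12
pd*depth=2*12=24


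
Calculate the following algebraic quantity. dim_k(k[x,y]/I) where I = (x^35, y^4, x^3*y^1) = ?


k[x,y]/I, I = (x^35, y^4, x^3*y^1)
Rect: 35x4=140. Corner: (35-3)x(4-1)=96.
dim = 140-96 = 44


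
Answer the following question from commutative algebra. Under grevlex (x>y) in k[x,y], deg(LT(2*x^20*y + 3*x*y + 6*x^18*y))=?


LT: 2*x^20*y
deg_x=20, deg_y=1
Total=20+1=21


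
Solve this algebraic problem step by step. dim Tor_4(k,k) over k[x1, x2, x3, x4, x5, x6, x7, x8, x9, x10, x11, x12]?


Koszul: C(n,i)=C(12,4)=495


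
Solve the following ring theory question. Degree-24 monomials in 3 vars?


C(d+n-1,n-1)=C(26,2)=325


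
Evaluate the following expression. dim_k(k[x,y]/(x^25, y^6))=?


Basis: x^i*y^j, i<25, j<6
25*6=150


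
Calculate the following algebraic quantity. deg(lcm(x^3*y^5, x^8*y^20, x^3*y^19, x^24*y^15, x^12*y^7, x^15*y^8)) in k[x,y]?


lcm = componentwise max:
x: max(3,8,3,24,12,15)=24
y: max(5,20,19,15,7,8)=20
Total=24+20=44


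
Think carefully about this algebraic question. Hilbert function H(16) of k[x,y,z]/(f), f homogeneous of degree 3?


C(18,2)-C(15,2)=153-105=48


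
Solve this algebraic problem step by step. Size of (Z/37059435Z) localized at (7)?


7-primary part: 37059435=7^7*45
Size=7^7=823543


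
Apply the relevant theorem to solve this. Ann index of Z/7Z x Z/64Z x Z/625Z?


Exponent = lcm of the cyclic orders; pairwise coprime => product.
7^1*2^6*5^4=7*64*625=280000


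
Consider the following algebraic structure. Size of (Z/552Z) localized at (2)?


2-primary part: 552=2^3*69
Size=2^3=8


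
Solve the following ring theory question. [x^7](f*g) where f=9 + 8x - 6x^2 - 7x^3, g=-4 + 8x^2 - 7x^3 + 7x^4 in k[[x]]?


[x^7] = sum a_i*b_j, i+j=7
  -7*7=-49
Sum=-49


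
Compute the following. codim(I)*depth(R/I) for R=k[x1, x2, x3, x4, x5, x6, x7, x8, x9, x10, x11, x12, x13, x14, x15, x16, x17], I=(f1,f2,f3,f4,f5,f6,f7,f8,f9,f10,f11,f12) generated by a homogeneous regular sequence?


codim=12, depth=dim(R/I)=17-12=5
Product=12*5=60


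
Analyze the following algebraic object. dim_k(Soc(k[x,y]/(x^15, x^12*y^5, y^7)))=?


Socle = ann(m) = span of standard monomials u with x*u, y*u in I (staircase corners).
Minimal generators: x^15, x^12*y^5, y^7
Corners: x^11y^6, x^14y^4
Socle dim=2


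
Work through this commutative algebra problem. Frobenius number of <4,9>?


gcd(4,9)=1 => F=ab-a-b=4*9-4-9=36-13=23


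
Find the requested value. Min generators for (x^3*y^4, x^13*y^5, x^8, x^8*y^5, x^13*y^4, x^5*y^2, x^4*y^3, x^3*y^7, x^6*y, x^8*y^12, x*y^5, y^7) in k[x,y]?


Remove redundant (divisible by others).
x^8*y^5 redundant.
x^13*y^4 redundant.
x^13*y^5 redundant.
x^3*y^7 redundant.
x^8*y^12 redundant.
Min: x^8, x^6*y, x^5*y^2, x^4*y^3, x^3*y^4, x*y^5, y^7
Count=7


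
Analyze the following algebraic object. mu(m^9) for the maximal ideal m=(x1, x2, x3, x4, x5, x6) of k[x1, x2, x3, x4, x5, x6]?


Graded Nakayama: mu(m^d) = dim_k (m^d/m^(d+1)) = #degree-9 monomials in 6 vars
C(n+d-1,d)=C(14,9)=2002


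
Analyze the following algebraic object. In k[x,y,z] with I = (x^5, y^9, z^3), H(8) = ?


Need i<5, j<9, k<3 with i+j+k=8.
For each i, j ranges over max(0,8-i-2)..min(8,8-i):
  i=0: j in [6,8] -> 3
  i=1: j in [5,7] -> 3
  i=2: j in [4,6] -> 3
  i=3: j in [3,5] -> 3
  i=4: j in [2,4] -> 3
H(8) = 3+3+3+3+3 = 15


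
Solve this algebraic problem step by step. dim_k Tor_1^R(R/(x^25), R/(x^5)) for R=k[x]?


Tor_1(R/I,R/J)=(I cap J)/IJ=(x^25)/(x^30)
dim=30-25=min(25,5)=5


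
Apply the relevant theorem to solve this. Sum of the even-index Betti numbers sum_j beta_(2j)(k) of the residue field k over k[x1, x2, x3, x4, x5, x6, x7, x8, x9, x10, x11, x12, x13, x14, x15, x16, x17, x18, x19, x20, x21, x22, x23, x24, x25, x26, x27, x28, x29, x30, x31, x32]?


Koszul resolution: beta_i(k)=C(n,i), n=32
sum_even C(32,i) = 2^(n-1) = 2^31 = 2147483648


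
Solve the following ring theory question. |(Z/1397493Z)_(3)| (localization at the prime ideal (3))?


3-primary part: 1397493=3^9*71
Size=3^9=19683


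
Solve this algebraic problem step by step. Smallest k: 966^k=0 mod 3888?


966^k mod 3888:
k=1: 966
k=2: 36
k=3: 3672
k=4: 1296
k=5: 0
First zero at k = 5


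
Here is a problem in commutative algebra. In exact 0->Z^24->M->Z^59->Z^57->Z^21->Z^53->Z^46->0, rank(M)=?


Alt sum=0:
(-1)^0*24 + (-1)^1*? + (-1)^2*59 + (-1)^3*57 + (-1)^4*21 + (-1)^5*53 + (-1)^6*46=0
rank(M)=40


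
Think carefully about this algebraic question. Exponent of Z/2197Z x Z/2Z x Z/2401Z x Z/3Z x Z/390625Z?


Exponent = lcm of the cyclic orders; pairwise coprime => product.
13^3*2^1*7^4*3^1*5^8=2197*2*2401*3*390625=12363274218750


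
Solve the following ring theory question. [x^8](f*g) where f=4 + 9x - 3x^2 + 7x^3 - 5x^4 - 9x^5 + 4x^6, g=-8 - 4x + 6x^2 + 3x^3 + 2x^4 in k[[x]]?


[x^8] = sum a_i*b_j, i+j=8
  -5*2=-10
  -9*3=-27
  4*6=24
Sum=-13


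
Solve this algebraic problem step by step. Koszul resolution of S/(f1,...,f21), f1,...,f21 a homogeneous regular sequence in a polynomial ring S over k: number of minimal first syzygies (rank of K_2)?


Regular sequence => Koszul complex is the minimal free resolution.
Syz_1 minimally generated by Koszul relations f_i*e_j - f_j*e_i (i<j): mu(Syz_1) = beta_2 = C(m,2) = m(m-1)/2
m=21
21*20/2 = 210


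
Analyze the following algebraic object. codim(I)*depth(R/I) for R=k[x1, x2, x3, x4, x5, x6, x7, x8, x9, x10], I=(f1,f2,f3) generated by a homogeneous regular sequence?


codim=3, depth=dim(R/I)=10-3=7
Product=3*7=21


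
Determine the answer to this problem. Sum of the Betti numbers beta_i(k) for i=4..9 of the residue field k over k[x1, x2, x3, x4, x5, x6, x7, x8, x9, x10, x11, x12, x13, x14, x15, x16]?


Koszul resolution: beta_i(k)=C(n,i), n=16
C(16,4)=1820, C(16,5)=4368, C(16,6)=8008, C(16,7)=11440, C(16,8)=12870, C(16,9)=11440
Sum=49946


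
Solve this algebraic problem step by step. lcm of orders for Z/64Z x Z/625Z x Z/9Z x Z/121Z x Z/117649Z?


Exponent = lcm of the cyclic orders; pairwise coprime => product.
2^6*5^4*3^2*11^2*7^6=64*625*9*121*117649=5124790440000


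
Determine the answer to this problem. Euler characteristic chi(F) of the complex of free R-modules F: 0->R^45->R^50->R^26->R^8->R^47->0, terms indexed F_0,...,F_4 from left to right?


chi = sum (-1)^i * rank:
(-1)^0*45=45
(-1)^1*50=-50
(-1)^2*26=26
(-1)^3*8=-8
(-1)^4*47=47
chi=60


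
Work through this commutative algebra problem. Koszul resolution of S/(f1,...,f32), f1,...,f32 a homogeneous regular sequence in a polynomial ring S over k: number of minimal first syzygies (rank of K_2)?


Regular sequence => Koszul complex is the minimal free resolution.
Syz_1 minimally generated by Koszul relations f_i*e_j - f_j*e_i (i<j): mu(Syz_1) = beta_2 = C(m,2) = m(m-1)/2
m=32
32*31/2 = 496


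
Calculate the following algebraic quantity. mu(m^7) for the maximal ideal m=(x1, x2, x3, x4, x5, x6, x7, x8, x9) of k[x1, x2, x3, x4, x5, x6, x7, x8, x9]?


Graded Nakayama: mu(m^d) = dim_k (m^d/m^(d+1)) = #degree-7 monomials in 9 vars
C(n+d-1,d)=C(15,7)=6435


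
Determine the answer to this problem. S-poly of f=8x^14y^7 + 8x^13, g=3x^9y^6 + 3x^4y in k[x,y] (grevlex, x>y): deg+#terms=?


LT(f)=8x^14y^7, LT(g)=3x^9y^6
lcm(LM)=x^14y^7
S(f,g) (scaled by 24 to clear denominators) = 3*f - 8x^5y*g = 24x^13 - 24x^9y^2
2 terms, deg 13.
13+2=15


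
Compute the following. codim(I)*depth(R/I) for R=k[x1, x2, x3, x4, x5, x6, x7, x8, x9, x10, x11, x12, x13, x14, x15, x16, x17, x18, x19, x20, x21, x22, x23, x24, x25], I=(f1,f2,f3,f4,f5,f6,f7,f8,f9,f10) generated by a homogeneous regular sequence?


codim=10, depth=dim(R/I)=25-10=15
Product=10*15=150


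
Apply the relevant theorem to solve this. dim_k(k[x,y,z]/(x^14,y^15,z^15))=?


Basis: x^iy^jz^k, i<14,j<15,k<15
14*15*15=3150


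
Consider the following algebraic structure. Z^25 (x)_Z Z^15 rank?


rank(M(x)N) = rank(M)*rank(N)
25*15 = 375


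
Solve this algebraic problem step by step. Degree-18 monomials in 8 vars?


C(d+n-1,n-1)=C(25,7)=480700


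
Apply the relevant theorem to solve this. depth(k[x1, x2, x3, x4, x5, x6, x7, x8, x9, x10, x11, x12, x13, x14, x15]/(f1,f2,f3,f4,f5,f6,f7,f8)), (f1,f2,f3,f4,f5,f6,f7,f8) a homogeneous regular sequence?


depth(R)=15
depth(R/I)=15-8=7


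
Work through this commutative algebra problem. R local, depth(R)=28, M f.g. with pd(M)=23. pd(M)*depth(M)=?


pd+depth=28
depth=28-23=5
pd*depth=23*5=115


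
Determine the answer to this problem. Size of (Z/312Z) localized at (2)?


2-primary part: 312=2^3*39
Size=2^3=8


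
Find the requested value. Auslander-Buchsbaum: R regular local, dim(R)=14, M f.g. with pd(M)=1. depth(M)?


pd+depth=depth(R)=14
depth=14-1=13


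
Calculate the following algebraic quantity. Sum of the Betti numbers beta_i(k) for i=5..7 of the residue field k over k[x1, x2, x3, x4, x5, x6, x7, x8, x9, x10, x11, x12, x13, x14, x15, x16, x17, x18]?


Koszul resolution: beta_i(k)=C(n,i), n=18
C(18,5)=8568, C(18,6)=18564, C(18,7)=31824
Sum=58956


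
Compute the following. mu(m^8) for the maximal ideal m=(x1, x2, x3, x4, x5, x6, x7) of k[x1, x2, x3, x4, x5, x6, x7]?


Graded Nakayama: mu(m^d) = dim_k (m^d/m^(d+1)) = #degree-8 monomials in 7 vars
C(n+d-1,d)=C(14,8)=3003


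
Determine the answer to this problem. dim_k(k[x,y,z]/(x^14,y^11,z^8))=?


Basis: x^iy^jz^k, i<14,j<11,k<8
14*11*8=1232


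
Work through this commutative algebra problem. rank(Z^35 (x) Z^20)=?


rank(M(x)N) = rank(M)*rank(N)
35*20 = 700


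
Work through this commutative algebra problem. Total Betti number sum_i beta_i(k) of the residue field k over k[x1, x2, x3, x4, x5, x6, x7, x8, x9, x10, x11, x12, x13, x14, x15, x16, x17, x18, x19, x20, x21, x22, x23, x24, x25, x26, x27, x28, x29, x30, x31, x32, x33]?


Koszul resolution: beta_i(k)=C(n,i), n=33
sum_i C(33,i) = 2^33 = 8589934592
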